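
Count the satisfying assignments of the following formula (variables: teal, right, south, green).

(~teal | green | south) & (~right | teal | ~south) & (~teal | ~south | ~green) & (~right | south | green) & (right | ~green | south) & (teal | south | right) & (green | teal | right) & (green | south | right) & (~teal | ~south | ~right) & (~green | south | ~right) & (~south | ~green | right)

There are 2^4 = 16 truth assignments over (teal, right, south, green).
Check each against the 11 clauses (columns in the order teal, right, south, green):
  F F F F  ✗ fails (teal | south | right)
  F F F T  ✗ fails (right | ~green | south)
  F F T F  ✗ fails (green | teal | right)
  F F T T  ✗ fails (~south | ~green | right)
  F T F F  ✗ fails (~right | south | green)
  F T F T  ✗ fails (~green | south | ~right)
  F T T F  ✗ fails (~right | teal | ~south)
  F T T T  ✗ fails (~right | teal | ~south)
  T F F F  ✗ fails (~teal | green | south)
  T F F T  ✗ fails (right | ~green | south)
  T F T F  ✓ satisfies all
  T F T T  ✗ fails (~teal | ~south | ~green)
  T T F F  ✗ fails (~teal | green | south)
  T T F T  ✗ fails (~green | south | ~right)
  T T T F  ✗ fails (~teal | ~south | ~right)
  T T T T  ✗ fails (~teal | ~south | ~green)
1 of the 16 rows is a model.

1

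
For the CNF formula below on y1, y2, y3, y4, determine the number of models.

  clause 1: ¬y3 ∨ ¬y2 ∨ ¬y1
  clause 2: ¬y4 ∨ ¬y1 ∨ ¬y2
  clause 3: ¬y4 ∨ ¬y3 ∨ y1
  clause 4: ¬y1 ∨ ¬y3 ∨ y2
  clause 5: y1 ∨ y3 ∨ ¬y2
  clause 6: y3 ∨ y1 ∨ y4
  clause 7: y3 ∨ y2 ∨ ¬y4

4

There are 2^4 = 16 truth assignments over (y1, y2, y3, y4).
Check each against the 7 clauses (columns in the order y1, y2, y3, y4):
  F F F F  ✗ fails (y3 ∨ y1 ∨ y4)
  F F F T  ✗ fails (y3 ∨ y2 ∨ ¬y4)
  F F T F  ✓ satisfies all
  F F T T  ✗ fails (¬y4 ∨ ¬y3 ∨ y1)
  F T F F  ✗ fails (y1 ∨ y3 ∨ ¬y2)
  F T F T  ✗ fails (y1 ∨ y3 ∨ ¬y2)
  F T T F  ✓ satisfies all
  F T T T  ✗ fails (¬y4 ∨ ¬y3 ∨ y1)
  T F F F  ✓ satisfies all
  T F F T  ✗ fails (y3 ∨ y2 ∨ ¬y4)
  T F T F  ✗ fails (¬y1 ∨ ¬y3 ∨ y2)
  T F T T  ✗ fails (¬y1 ∨ ¬y3 ∨ y2)
  T T F F  ✓ satisfies all
  T T F T  ✗ fails (¬y4 ∨ ¬y1 ∨ ¬y2)
  T T T F  ✗ fails (¬y3 ∨ ¬y2 ∨ ¬y1)
  T T T T  ✗ fails (¬y3 ∨ ¬y2 ∨ ¬y1)
4 of the 16 rows are models.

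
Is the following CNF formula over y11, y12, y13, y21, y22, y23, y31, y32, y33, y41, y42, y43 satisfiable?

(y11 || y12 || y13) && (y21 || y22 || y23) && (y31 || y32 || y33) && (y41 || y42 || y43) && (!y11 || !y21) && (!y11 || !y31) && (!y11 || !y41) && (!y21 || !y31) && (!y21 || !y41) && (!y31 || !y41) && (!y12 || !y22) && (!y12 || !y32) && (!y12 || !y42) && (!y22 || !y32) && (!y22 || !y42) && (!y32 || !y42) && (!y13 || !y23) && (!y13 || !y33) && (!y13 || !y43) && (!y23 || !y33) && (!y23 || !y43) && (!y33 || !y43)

Try y11 = false.
Try y12 = true.
From the singleton clause (!y22), y22 = false.
From the singleton clause (!y32), y32 = false.
From the singleton clause (!y42), y42 = false.
Try y21 = true.
From the singleton clause (!y31), y31 = false.
From the singleton clause (y33), y33 = true.
From the singleton clause (!y41), y41 = false.
From the singleton clause (y43), y43 = true.
That conflicts with the unit clause (!y43).
That branch fails; take y21 = false instead.
From the singleton clause (y23), y23 = true.
From the singleton clause (!y13), y13 = false.
From the singleton clause (!y33), y33 = false.
From the singleton clause (y31), y31 = true.
From the singleton clause (!y41), y41 = false.
From the singleton clause (y43), y43 = true.
That conflicts with the unit clause (!y43).
Both values of y21 lead to a conflict.
That branch fails; take y12 = false instead.
From the singleton clause (y13), y13 = true.
From the singleton clause (!y23), y23 = false.
From the singleton clause (!y33), y33 = false.
From the singleton clause (!y43), y43 = false.
Try y21 = true.
From the singleton clause (!y31), y31 = false.
From the singleton clause (y32), y32 = true.
From the singleton clause (!y41), y41 = false.
From the singleton clause (y42), y42 = true.
That conflicts with the unit clause (!y42).
That branch fails; take y21 = false instead.
From the singleton clause (y22), y22 = true.
From the singleton clause (!y32), y32 = false.
From the singleton clause (y31), y31 = true.
From the singleton clause (!y41), y41 = false.
From the singleton clause (y42), y42 = true.
That conflicts with the unit clause (!y42).
Both values of y21 lead to a conflict.
Both values of y12 lead to a conflict.
That branch fails; take y11 = true instead.
From the singleton clause (!y21), y21 = false.
From the singleton clause (!y31), y31 = false.
From the singleton clause (!y41), y41 = false.
Try y22 = true.
From the singleton clause (!y12), y12 = false.
From the singleton clause (!y32), y32 = false.
From the singleton clause (y33), y33 = true.
From the singleton clause (!y42), y42 = false.
From the singleton clause (y43), y43 = true.
That conflicts with the unit clause (!y43).
That branch fails; take y22 = false instead.
From the singleton clause (y23), y23 = true.
From the singleton clause (!y13), y13 = false.
From the singleton clause (!y33), y33 = false.
From the singleton clause (y32), y32 = true.
From the singleton clause (!y12), y12 = false.
From the singleton clause (!y42), y42 = false.
From the singleton clause (y43), y43 = true.
That conflicts with the unit clause (!y43).
Both values of y22 lead to a conflict.
Both values of y11 lead to a conflict.
No assignment satisfies every clause.

Unsatisfiable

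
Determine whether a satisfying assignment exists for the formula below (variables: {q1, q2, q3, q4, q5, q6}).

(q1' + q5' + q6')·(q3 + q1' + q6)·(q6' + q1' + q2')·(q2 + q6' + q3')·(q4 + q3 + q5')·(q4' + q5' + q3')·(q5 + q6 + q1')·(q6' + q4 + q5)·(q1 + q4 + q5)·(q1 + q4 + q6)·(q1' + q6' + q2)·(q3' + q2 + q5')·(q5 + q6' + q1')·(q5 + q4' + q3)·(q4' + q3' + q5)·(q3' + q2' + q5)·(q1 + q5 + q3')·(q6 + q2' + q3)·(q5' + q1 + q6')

Satisfiable

Suppose q1 = 1.
Suppose q5 = 1.
Unit clause (q6') forces q6 = 0.
Unit clause (q3) forces q3 = 1.
Unit clause (q4') forces q4 = 0.
Unit clause (q2) forces q2 = 1.
This assignment satisfies each clause.
A satisfying assignment: q1: 1; q2: 1; q3: 1; q4: 0; q5: 1; q6: 0.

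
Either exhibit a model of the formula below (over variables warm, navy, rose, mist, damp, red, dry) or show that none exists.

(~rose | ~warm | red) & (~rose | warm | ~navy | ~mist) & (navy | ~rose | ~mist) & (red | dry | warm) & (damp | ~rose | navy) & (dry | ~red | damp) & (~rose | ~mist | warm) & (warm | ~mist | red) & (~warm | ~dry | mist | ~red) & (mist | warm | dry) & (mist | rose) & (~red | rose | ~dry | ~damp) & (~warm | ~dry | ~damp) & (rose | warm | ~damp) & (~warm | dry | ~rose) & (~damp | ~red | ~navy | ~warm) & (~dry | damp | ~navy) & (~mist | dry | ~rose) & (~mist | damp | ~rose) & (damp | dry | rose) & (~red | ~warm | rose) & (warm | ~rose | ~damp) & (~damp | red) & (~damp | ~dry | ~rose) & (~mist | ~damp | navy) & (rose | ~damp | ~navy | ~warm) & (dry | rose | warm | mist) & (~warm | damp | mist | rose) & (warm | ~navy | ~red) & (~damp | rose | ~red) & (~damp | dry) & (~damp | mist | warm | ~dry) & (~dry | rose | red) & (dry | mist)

warm: 0,  navy: 0,  rose: 0,  mist: 1,  damp: 0,  red: 1,  dry: 1

Case mist = 1:
Case navy = 0:
(~rose) alone gives rose = 0.
(~damp) alone gives damp = 0.
(dry) alone gives dry = 1.
(red) alone gives red = 1.
(~warm) alone gives warm = 0.
All clauses are satisfied.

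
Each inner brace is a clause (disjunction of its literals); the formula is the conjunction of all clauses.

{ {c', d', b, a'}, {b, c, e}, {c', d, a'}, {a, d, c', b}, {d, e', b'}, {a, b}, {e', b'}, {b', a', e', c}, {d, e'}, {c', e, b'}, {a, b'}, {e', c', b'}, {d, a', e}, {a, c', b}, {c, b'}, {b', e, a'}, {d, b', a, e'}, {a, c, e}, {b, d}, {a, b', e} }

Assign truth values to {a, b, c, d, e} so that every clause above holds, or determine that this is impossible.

Try a = 1.
Try c = 0.
(b') alone gives b = 0.
(e) alone gives e = 1.
(d) alone gives d = 1.
This assignment satisfies each clause.

a: 1; b: 0; c: 0; d: 1; e: 1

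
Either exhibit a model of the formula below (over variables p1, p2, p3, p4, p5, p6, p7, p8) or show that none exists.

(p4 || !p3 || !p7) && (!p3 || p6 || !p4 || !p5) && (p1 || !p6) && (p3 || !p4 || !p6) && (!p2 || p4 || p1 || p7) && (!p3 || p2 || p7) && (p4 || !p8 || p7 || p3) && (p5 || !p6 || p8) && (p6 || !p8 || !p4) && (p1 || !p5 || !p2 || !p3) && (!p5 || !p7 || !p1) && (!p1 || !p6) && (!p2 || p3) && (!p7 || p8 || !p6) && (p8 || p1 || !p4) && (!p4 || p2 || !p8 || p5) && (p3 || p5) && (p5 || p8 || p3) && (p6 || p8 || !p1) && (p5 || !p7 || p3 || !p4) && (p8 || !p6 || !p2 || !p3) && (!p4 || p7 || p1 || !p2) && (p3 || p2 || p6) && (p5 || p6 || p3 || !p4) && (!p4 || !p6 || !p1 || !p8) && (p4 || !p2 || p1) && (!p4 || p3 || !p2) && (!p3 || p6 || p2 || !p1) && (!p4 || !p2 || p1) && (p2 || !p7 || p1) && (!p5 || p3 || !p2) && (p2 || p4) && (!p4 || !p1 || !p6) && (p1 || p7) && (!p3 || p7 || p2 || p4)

Case p1 = true:
Unit clause (!p6) forces p6 = false.
Unit clause (p8) forces p8 = true.
Unit clause (!p4) forces p4 = false.
Unit clause (p2) forces p2 = true.
Unit clause (p3) forces p3 = true.
Unit clause (!p7) forces p7 = false.
Every clause is now satisfied; p5 is unconstrained.

p1: true; p2: true; p3: true; p4: false; p5: true; p6: false; p7: false; p8: true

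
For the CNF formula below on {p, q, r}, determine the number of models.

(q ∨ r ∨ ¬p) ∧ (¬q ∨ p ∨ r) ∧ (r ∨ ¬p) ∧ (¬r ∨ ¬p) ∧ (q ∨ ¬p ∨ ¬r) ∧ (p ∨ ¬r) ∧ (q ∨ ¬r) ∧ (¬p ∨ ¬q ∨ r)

There are 2^3 = 8 truth assignments over (p, q, r).
Check each against the 8 clauses (columns in the order p, q, r):
  F F F  ✓ satisfies all
  F F T  ✗ fails (p ∨ ¬r)
  F T F  ✗ fails (¬q ∨ p ∨ r)
  F T T  ✗ fails (p ∨ ¬r)
  T F F  ✗ fails (q ∨ r ∨ ¬p)
  T F T  ✗ fails (¬r ∨ ¬p)
  T T F  ✗ fails (r ∨ ¬p)
  T T T  ✗ fails (¬r ∨ ¬p)
1 of the 8 rows is a model.

1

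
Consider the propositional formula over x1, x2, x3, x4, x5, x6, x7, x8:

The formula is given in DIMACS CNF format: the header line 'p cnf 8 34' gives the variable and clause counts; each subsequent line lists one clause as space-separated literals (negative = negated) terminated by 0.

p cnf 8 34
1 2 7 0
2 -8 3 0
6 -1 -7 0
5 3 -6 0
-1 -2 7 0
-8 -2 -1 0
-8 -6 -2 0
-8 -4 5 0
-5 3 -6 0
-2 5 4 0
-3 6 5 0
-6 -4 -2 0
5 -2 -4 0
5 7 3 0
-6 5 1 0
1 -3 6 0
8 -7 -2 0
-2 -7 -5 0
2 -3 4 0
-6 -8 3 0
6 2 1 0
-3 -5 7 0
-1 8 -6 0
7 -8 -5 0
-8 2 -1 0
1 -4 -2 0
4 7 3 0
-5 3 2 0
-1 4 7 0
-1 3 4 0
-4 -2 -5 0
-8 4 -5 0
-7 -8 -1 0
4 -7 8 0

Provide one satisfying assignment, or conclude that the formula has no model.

x1 ↦ False, x2 ↦ False, x3 ↦ True, x4 ↦ True, x5 ↦ True, x6 ↦ True, x7 ↦ True, x8 ↦ True

Try x1 = False.
Try x2 = False.
(x7) alone gives x7 = True.
(x6) alone gives x6 = True.
(x5) alone gives x5 = True.
(x3) alone gives x3 = True.
(x4) alone gives x4 = True.
All clauses hold; x8 can take either value.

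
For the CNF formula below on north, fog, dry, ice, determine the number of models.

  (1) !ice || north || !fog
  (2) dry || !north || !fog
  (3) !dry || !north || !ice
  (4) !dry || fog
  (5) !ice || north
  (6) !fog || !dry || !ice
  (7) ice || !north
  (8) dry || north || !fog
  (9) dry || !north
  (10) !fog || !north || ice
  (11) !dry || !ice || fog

There are 2^4 = 16 truth assignments over (north, fog, dry, ice).
Check each against the 11 clauses (columns in the order north, fog, dry, ice):
  F F F F  ✓ satisfies all
  F F F T  ✗ fails (!ice || north)
  F F T F  ✗ fails (!dry || fog)
  F F T T  ✗ fails (!dry || fog)
  F T F F  ✗ fails (dry || north || !fog)
  F T F T  ✗ fails (!ice || north || !fog)
  F T T F  ✓ satisfies all
  F T T T  ✗ fails (!ice || north || !fog)
  T F F F  ✗ fails (ice || !north)
  T F F T  ✗ fails (dry || !north)
  T F T F  ✗ fails (!dry || fog)
  T F T T  ✗ fails (!dry || !north || !ice)
  T T F F  ✗ fails (dry || !north || !fog)
  T T F T  ✗ fails (dry || !north || !fog)
  T T T F  ✗ fails (ice || !north)
  T T T T  ✗ fails (!dry || !north || !ice)
2 of the 16 rows are models.

2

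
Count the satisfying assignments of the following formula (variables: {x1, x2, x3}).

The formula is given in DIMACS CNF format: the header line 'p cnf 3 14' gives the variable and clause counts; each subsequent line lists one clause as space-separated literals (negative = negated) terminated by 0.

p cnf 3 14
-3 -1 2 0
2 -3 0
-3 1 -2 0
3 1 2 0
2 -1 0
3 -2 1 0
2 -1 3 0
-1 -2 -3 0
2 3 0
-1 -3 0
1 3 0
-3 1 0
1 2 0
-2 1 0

There are 2^3 = 8 truth assignments over (x1, x2, x3).
Check each against the 14 clauses (columns in the order x1, x2, x3):
  F F F  ✗ fails (x3 ∨ x1 ∨ x2)
  F F T  ✗ fails (x2 ∨ ¬x3)
  F T F  ✗ fails (x3 ∨ ¬x2 ∨ x1)
  F T T  ✗ fails (¬x3 ∨ x1 ∨ ¬x2)
  T F F  ✗ fails (x2 ∨ ¬x1)
  T F T  ✗ fails (¬x3 ∨ ¬x1 ∨ x2)
  T T F  ✓ satisfies all
  T T T  ✗ fails (¬x1 ∨ ¬x2 ∨ ¬x3)
1 of the 8 rows is a model.

1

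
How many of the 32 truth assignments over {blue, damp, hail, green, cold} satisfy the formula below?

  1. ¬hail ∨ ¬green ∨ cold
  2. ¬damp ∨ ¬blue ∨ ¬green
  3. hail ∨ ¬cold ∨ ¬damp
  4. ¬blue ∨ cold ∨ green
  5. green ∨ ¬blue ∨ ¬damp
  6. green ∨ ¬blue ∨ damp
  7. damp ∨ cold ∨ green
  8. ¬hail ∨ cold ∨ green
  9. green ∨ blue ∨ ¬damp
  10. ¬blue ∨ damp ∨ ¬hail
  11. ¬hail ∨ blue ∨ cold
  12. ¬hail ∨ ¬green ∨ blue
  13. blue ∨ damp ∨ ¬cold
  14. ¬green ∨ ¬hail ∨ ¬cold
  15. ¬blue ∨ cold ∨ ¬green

There are 2^5 = 32 truth assignments over (blue, damp, hail, green, cold).
Split on blue. With blue = True, the clauses containing blue are satisfied and ¬blue drops from the rest; 1 of the 2^4 = 16 assignments to the other variables satisfy what remains.
With blue = False, by the same count on the reduced clause set, 2 assignments work.
Total: 1 + 2 = 3.

3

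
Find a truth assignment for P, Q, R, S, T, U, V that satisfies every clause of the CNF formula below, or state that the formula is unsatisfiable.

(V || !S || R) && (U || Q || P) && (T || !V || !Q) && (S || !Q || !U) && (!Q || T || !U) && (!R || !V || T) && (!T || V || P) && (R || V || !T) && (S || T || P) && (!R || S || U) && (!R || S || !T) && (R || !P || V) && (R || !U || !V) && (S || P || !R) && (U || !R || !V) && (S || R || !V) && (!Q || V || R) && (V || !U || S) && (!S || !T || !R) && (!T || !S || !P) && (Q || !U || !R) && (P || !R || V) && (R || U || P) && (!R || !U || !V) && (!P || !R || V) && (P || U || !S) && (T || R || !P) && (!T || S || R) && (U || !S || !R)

Suppose V = true.
Suppose T = true.
Suppose R = false.
The clause (!U) is unit, so U = false.
The clause (S) is unit, so S = true.
The clause (!P) is unit, so P = false.
But (P) is also a unit clause — contradiction.
Backtrack on R: now try R = true.
The clause (S) is unit, so S = true.
But (!S) is also a unit clause — contradiction.
Both values of R lead to a conflict.
Backtrack on T: now try T = false.
The clause (!Q) is unit, so Q = false.
The clause (!R) is unit, so R = false.
The clause (!U) is unit, so U = false.
The clause (P) is unit, so P = true.
But (!P) is also a unit clause — contradiction.
Both values of T lead to a conflict.
Backtrack on V: now try V = false.
Suppose S = false.
The clause (!U) is unit, so U = false.
The clause (!R) is unit, so R = false.
The clause (!T) is unit, so T = false.
The clause (P) is unit, so P = true.
But (!P) is also a unit clause — contradiction.
Backtrack on S: now try S = true.
The clause (R) is unit, so R = true.
The clause (!T) is unit, so T = false.
The clause (P) is unit, so P = true.
But (!P) is also a unit clause — contradiction.
Both values of S lead to a conflict.
Both values of V lead to a conflict.

UNSATISFIABLE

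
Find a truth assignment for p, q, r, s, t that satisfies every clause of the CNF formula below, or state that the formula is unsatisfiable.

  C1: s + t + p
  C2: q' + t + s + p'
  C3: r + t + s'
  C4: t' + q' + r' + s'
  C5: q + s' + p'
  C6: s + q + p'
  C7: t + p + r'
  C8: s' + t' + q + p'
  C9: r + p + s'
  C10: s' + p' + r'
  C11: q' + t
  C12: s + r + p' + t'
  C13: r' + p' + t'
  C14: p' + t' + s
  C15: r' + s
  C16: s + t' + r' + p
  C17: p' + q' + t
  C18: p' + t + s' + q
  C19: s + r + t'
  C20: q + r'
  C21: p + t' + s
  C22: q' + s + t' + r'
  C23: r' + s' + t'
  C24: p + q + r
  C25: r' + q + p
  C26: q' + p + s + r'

Case q = 1:
The clause (t) is unit, so t = 1.
Case r = 0:
The clause (s) is unit, so s = 1.
The clause (p) is unit, so p = 1.
All clauses are satisfied.

p=1, q=1, r=0, s=1, t=1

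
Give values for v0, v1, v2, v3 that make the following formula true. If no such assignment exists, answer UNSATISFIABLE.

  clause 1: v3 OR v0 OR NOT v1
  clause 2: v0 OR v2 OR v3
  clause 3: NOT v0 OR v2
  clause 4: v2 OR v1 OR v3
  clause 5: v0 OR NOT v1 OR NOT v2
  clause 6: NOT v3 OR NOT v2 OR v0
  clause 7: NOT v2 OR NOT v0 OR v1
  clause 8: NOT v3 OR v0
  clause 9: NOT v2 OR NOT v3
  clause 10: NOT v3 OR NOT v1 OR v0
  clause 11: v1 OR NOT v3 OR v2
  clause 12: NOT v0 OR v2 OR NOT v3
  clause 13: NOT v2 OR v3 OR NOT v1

v0 ↦ false, v1 ↦ false, v2 ↦ true, v3 ↦ false

Try v0 = false.
(NOT v3) alone gives v3 = false.
(NOT v1) alone gives v1 = false.
(v2) alone gives v2 = true.
This assignment satisfies each clause.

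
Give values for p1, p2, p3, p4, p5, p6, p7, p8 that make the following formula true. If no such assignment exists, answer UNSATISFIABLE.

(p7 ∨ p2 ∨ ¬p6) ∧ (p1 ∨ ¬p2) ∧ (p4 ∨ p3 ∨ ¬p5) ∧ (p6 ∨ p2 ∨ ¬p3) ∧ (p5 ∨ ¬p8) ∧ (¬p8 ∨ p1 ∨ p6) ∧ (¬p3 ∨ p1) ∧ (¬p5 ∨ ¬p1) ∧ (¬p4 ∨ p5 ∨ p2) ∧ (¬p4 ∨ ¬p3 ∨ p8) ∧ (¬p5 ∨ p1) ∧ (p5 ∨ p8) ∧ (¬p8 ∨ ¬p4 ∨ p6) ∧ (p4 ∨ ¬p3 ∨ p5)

UNSATISFIABLE

Try p1 = True.
From the singleton clause (¬p5), p5 = False.
From the singleton clause (¬p8), p8 = False.
But (p8) is also a unit clause — contradiction.
Backtrack on p1: now try p1 = False.
From the singleton clause (¬p2), p2 = False.
From the singleton clause (¬p3), p3 = False.
From the singleton clause (¬p5), p5 = False.
From the singleton clause (¬p8), p8 = False.
But (p8) is also a unit clause — contradiction.
Either choice for p1 ends in contradiction.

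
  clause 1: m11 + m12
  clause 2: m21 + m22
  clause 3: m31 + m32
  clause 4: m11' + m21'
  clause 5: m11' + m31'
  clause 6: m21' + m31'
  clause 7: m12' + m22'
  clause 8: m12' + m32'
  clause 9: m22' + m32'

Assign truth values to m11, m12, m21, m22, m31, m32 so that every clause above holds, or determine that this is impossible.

Case m11 = 1:
The clause (m21') is unit, so m21 = 0.
The clause (m22) is unit, so m22 = 1.
The clause (m31') is unit, so m31 = 0.
The clause (m32) is unit, so m32 = 1.
But (m32') is also a unit clause — contradiction.
So m11 must be the other value — set m11 = 0.
The clause (m12) is unit, so m12 = 1.
The clause (m22') is unit, so m22 = 0.
The clause (m21) is unit, so m21 = 1.
The clause (m31') is unit, so m31 = 0.
The clause (m32) is unit, so m32 = 1.
But (m32') is also a unit clause — contradiction.
Either choice for m11 ends in contradiction.

UNSATISFIABLE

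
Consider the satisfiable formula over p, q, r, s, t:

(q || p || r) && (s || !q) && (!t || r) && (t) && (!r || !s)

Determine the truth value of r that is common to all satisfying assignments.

True

Suppose r = false.
Unit clause (!t) forces t = false.
But (t) is also a unit clause — contradiction.
So every satisfying assignment has r = True.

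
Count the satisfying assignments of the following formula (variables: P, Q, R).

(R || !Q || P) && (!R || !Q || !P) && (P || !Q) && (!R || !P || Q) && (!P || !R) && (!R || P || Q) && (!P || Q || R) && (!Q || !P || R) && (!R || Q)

1

There are 2^3 = 8 truth assignments over (P, Q, R).
Check each against the 9 clauses (columns in the order P, Q, R):
  F F F  ✓ satisfies all
  F F T  ✗ fails (!R || P || Q)
  F T F  ✗ fails (R || !Q || P)
  F T T  ✗ fails (P || !Q)
  T F F  ✗ fails (!P || Q || R)
  T F T  ✗ fails (!R || !P || Q)
  T T F  ✗ fails (!Q || !P || R)
  T T T  ✗ fails (!R || !Q || !P)
1 of the 8 rows is a model.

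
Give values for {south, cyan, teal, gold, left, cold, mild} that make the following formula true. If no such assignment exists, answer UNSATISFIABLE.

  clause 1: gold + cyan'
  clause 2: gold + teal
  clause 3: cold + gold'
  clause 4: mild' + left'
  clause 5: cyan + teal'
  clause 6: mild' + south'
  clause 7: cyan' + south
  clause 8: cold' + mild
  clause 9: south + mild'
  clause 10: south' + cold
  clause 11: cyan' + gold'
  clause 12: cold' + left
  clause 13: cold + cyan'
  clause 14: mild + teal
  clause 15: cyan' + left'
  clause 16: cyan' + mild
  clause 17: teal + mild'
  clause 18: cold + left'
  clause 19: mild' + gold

Branch on gold: set gold = 1.
The clause (cold) is unit, so cold = 1.
The clause (mild) is unit, so mild = 1.
The clause (left') is unit, so left = 0.
But (left) is also a unit clause — contradiction.
Backtrack on gold: now try gold = 0.
The clause (cyan') is unit, so cyan = 0.
The clause (teal) is unit, so teal = 1.
But (teal') is also a unit clause — contradiction.
Neither gold = 1 nor gold = 0 works.

UNSATISFIABLE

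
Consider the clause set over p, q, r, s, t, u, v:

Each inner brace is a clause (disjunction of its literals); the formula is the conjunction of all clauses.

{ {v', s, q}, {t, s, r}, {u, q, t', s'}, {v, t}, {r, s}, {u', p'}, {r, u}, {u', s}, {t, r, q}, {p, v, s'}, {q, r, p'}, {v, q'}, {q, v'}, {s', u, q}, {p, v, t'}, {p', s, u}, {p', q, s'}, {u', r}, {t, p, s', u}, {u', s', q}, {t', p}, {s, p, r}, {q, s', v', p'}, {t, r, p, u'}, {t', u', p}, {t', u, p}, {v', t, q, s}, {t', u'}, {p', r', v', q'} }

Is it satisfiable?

Satisfiable

Case v = 1:
(q) alone gives q = 1.
Case r = 1:
(p') alone gives p = 0.
(t') alone gives t = 0.
Case u = 1:
(s) alone gives s = 1.
Every clause now holds.
A satisfying assignment: p: 0,  q: 1,  r: 1,  s: 1,  t: 0,  u: 1,  v: 1.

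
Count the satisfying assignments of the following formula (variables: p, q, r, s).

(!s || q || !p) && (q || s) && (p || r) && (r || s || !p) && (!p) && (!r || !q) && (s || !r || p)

There are 2^4 = 16 truth assignments over (p, q, r, s).
Check each against the 7 clauses (columns in the order p, q, r, s):
  F F F F  ✗ fails (q || s)
  F F F T  ✗ fails (p || r)
  F F T F  ✗ fails (q || s)
  F F T T  ✓ satisfies all
  F T F F  ✗ fails (p || r)
  F T F T  ✗ fails (p || r)
  F T T F  ✗ fails (!r || !q)
  F T T T  ✗ fails (!r || !q)
  T F F F  ✗ fails (q || s)
  T F F T  ✗ fails (!s || q || !p)
  T F T F  ✗ fails (q || s)
  T F T T  ✗ fails (!s || q || !p)
  T T F F  ✗ fails (r || s || !p)
  T T F T  ✗ fails (!p)
  T T T F  ✗ fails (!p)
  T T T T  ✗ fails (!p)
1 of the 16 rows is a model.

1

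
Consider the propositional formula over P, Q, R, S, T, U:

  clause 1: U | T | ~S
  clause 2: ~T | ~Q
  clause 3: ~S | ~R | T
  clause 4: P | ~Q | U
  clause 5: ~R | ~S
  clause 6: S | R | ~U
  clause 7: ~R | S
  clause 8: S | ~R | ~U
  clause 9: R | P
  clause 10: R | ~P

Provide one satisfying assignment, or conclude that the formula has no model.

UNSATISFIABLE

Case T = 0:
Case U = 1:
Case S = 0:
The clause (R) is unit, so R = 1.
That conflicts with the unit clause (~R).
So S must be the other value — set S = 1.
The clause (~R) is unit, so R = 0.
The clause (P) is unit, so P = 1.
That conflicts with the unit clause (~P).
Neither S = 1 nor S = 0 works.
So U must be the other value — set U = 0.
The clause (~S) is unit, so S = 0.
The clause (~R) is unit, so R = 0.
The clause (P) is unit, so P = 1.
That conflicts with the unit clause (~P).
Neither U = 1 nor U = 0 works.
So T must be the other value — set T = 1.
The clause (~Q) is unit, so Q = 0.
Case R = 0:
The clause (P) is unit, so P = 1.
That conflicts with the unit clause (~P).
So R must be the other value — set R = 1.
The clause (~S) is unit, so S = 0.
That conflicts with the unit clause (S).
Neither R = 1 nor R = 0 works.
Neither T = 1 nor T = 0 works.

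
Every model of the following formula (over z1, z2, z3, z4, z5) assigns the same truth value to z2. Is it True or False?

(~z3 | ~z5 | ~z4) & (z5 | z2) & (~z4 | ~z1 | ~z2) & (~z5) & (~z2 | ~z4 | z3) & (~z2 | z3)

True

Suppose z2 = 0.
Unit clause (z5) forces z5 = 1.
But (~z5) is also a unit clause — contradiction.
So every satisfying assignment has z2 = True.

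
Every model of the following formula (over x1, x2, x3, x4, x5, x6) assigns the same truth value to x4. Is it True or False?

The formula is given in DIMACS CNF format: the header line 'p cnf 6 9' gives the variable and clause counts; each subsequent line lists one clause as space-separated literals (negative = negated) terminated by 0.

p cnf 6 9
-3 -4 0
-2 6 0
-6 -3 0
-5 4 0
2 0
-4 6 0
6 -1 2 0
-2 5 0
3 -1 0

True

Suppose x4 = False.
Unit clause (¬x5) forces x5 = False.
Unit clause (x2) forces x2 = True.
But (¬x2) is also a unit clause — contradiction.
So every satisfying assignment has x4 = True.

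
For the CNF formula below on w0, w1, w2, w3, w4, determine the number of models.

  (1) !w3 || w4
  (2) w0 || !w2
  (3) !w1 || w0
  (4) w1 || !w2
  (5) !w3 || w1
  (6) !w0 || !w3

There are 2^5 = 32 truth assignments over (w0, w1, w2, w3, w4).
Split on w1. With w1 = true, the clauses containing w1 are satisfied and !w1 drops from the rest; 4 of the 2^4 = 16 assignments to the other variables satisfy what remains.
With w1 = false, by the same count on the reduced clause set, 4 assignments work.
(One model: w0=F, w1=F, w2=F, w3=F, w4=F.)
Total: 4 + 4 = 8.

8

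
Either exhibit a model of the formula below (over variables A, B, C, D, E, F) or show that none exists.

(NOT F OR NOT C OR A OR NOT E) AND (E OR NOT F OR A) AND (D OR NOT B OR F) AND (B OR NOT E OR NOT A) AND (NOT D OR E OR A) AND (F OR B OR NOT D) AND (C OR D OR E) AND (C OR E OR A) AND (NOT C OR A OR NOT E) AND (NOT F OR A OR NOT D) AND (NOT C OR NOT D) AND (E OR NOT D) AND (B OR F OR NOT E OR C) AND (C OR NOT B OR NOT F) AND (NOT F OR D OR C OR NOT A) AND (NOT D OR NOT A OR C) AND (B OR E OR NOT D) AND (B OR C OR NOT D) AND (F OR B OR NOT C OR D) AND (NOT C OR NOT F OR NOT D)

Branch on C: set C = false.
Branch on D: set D = true.
The clause (E) is unit, so E = true.
The clause (NOT A) is unit, so A = false.
The clause (NOT F) is unit, so F = false.
The clause (B) is unit, so B = true.
Every clause now holds.

A=false; B=true; C=false; D=true; E=true; F=false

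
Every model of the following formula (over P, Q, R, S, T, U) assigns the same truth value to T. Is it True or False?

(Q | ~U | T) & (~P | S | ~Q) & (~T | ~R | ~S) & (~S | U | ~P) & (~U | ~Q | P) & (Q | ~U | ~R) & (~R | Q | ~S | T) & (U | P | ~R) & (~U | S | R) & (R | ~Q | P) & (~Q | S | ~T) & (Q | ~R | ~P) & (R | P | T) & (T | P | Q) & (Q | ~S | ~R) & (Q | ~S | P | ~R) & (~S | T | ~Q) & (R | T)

True

Suppose T = 0.
From the singleton clause (R), R = 1.
Try Q = 1.
From the singleton clause (~S), S = 0.
From the singleton clause (~P), P = 0.
From the singleton clause (~U), U = 0.
But (U) is also a unit clause — contradiction.
Backtrack on Q: now try Q = 0.
From the singleton clause (~U), U = 0.
From the singleton clause (~S), S = 0.
From the singleton clause (P), P = 1.
But (~P) is also a unit clause — contradiction.
Either choice for Q ends in contradiction.
So every satisfying assignment has T = True.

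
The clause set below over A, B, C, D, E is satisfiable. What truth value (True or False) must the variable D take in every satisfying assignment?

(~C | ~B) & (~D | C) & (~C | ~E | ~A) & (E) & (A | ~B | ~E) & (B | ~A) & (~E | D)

Suppose D = 0.
(E) alone gives E = 1.
That conflicts with the unit clause (~E).
So every satisfying assignment has D = True.

True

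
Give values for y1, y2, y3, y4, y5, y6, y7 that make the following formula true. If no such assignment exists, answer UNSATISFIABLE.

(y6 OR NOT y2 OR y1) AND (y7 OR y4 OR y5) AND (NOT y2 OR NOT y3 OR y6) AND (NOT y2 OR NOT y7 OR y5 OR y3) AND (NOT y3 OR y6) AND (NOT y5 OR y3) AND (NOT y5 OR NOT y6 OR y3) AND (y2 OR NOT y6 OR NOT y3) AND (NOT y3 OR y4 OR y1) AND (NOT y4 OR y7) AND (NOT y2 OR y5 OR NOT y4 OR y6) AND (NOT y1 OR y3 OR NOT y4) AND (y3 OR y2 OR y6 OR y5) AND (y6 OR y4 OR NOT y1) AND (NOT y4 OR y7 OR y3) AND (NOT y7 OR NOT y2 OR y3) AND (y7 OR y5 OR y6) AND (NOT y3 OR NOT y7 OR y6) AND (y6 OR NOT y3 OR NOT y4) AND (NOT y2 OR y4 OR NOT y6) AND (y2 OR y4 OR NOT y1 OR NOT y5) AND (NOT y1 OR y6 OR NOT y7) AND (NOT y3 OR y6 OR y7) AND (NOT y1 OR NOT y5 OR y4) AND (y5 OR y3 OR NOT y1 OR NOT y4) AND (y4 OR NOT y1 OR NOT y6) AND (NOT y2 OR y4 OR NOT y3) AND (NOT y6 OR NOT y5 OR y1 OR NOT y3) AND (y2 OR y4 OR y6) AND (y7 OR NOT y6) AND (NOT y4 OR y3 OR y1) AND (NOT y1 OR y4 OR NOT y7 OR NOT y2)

Case y3 = true:
(y6) alone gives y6 = true.
(y2) alone gives y2 = true.
(y4) alone gives y4 = true.
(y7) alone gives y7 = true.
Case y5 = false:
Every clause is now satisfied; y1 is unconstrained.

y1=true; y2=true; y3=true; y4=true; y5=false; y6=true; y7=true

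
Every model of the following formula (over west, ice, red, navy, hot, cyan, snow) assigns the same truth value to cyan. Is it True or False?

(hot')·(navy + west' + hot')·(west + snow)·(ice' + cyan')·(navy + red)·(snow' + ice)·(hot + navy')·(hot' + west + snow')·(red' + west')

Suppose cyan = 1.
The clause (hot') is unit, so hot = 0.
The clause (ice') is unit, so ice = 0.
The clause (snow') is unit, so snow = 0.
The clause (west) is unit, so west = 1.
The clause (navy') is unit, so navy = 0.
The clause (red) is unit, so red = 1.
But (red') is also a unit clause — contradiction.
So every satisfying assignment has cyan = False.

False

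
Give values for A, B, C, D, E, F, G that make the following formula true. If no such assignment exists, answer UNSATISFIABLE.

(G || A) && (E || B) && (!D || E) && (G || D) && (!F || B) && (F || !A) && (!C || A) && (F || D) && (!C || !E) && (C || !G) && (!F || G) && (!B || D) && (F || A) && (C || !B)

UNSATISFIABLE

Try G = true.
(C) alone gives C = true.
(A) alone gives A = true.
(F) alone gives F = true.
(B) alone gives B = true.
(!E) alone gives E = false.
(!D) alone gives D = false.
That conflicts with the unit clause (D).
Backtrack on G: now try G = false.
(A) alone gives A = true.
(D) alone gives D = true.
(E) alone gives E = true.
(F) alone gives F = true.
That conflicts with the unit clause (!F).
Either choice for G ends in contradiction.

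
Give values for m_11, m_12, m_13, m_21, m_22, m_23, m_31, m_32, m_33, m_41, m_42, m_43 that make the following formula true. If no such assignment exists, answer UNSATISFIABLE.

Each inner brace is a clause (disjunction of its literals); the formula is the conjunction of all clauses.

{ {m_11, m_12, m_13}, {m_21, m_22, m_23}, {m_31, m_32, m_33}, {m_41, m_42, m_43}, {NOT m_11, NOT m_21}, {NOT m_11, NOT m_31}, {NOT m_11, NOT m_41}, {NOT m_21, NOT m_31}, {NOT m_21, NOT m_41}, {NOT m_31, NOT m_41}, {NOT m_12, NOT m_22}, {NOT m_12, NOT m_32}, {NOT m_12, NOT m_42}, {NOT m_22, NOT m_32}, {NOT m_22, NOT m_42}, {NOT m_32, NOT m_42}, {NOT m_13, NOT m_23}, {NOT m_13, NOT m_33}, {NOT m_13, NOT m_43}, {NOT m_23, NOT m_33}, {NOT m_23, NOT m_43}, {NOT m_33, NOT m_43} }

Branch on m_11: set m_11 = false.
Branch on m_12: set m_12 = true.
(NOT m_22) alone gives m_22 = false.
(NOT m_32) alone gives m_32 = false.
(NOT m_42) alone gives m_42 = false.
Branch on m_21: set m_21 = true.
(NOT m_31) alone gives m_31 = false.
(m_33) alone gives m_33 = true.
(NOT m_41) alone gives m_41 = false.
(m_43) alone gives m_43 = true.
Now (NOT m_43) is unsatisfied and unit — conflict.
So m_21 must be the other value — set m_21 = false.
(m_23) alone gives m_23 = true.
(NOT m_13) alone gives m_13 = false.
(NOT m_33) alone gives m_33 = false.
(m_31) alone gives m_31 = true.
(NOT m_41) alone gives m_41 = false.
(m_43) alone gives m_43 = true.
Now (NOT m_43) is unsatisfied and unit — conflict.
Neither m_21 = true nor m_21 = false works.
So m_12 must be the other value — set m_12 = false.
(m_13) alone gives m_13 = true.
(NOT m_23) alone gives m_23 = false.
(NOT m_33) alone gives m_33 = false.
(NOT m_43) alone gives m_43 = false.
Branch on m_21: set m_21 = true.
(NOT m_31) alone gives m_31 = false.
(m_32) alone gives m_32 = true.
(NOT m_41) alone gives m_41 = false.
(m_42) alone gives m_42 = true.
Now (NOT m_42) is unsatisfied and unit — conflict.
So m_21 must be the other value — set m_21 = false.
(m_22) alone gives m_22 = true.
(NOT m_32) alone gives m_32 = false.
(m_31) alone gives m_31 = true.
(NOT m_41) alone gives m_41 = false.
(m_42) alone gives m_42 = true.
Now (NOT m_42) is unsatisfied and unit — conflict.
Neither m_21 = true nor m_21 = false works.
Neither m_12 = true nor m_12 = false works.
So m_11 must be the other value — set m_11 = true.
(NOT m_21) alone gives m_21 = false.
(NOT m_31) alone gives m_31 = false.
(NOT m_41) alone gives m_41 = false.
Branch on m_22: set m_22 = true.
(NOT m_12) alone gives m_12 = false.
(NOT m_32) alone gives m_32 = false.
(m_33) alone gives m_33 = true.
(NOT m_42) alone gives m_42 = false.
(m_43) alone gives m_43 = true.
Now (NOT m_43) is unsatisfied and unit — conflict.
So m_22 must be the other value — set m_22 = false.
(m_23) alone gives m_23 = true.
(NOT m_13) alone gives m_13 = false.
(NOT m_33) alone gives m_33 = false.
(m_32) alone gives m_32 = true.
(NOT m_12) alone gives m_12 = false.
(NOT m_42) alone gives m_42 = false.
(m_43) alone gives m_43 = true.
Now (NOT m_43) is unsatisfied and unit — conflict.
Neither m_22 = true nor m_22 = false works.
Neither m_11 = true nor m_11 = false works.

UNSATISFIABLE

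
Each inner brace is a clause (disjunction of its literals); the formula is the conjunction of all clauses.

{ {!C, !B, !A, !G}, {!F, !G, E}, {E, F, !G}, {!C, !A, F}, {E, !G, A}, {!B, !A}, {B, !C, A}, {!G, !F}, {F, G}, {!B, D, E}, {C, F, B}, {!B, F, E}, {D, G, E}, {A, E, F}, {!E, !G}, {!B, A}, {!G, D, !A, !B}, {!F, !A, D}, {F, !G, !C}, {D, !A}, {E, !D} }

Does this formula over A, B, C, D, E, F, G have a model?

Try B = false.
Try C = true.
From the singleton clause (A), A = true.
From the singleton clause (F), F = true.
From the singleton clause (!G), G = false.
From the singleton clause (D), D = true.
From the singleton clause (E), E = true.
This assignment satisfies each clause.
A satisfying assignment: A=true,  B=false,  C=true,  D=true,  E=true,  F=true,  G=false.

Yes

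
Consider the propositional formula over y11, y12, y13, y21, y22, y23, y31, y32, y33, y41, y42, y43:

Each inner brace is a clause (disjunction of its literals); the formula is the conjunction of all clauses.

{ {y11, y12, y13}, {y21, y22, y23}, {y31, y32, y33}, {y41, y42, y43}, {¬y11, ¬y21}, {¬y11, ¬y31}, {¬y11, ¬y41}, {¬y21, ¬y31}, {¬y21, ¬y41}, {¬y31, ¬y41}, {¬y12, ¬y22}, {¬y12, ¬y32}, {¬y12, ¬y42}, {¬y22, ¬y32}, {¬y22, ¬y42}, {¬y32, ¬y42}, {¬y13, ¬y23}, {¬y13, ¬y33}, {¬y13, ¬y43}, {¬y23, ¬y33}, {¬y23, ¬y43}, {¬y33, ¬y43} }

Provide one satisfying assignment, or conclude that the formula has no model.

Try y11 = False.
Try y12 = True.
The clause (¬y22) is unit, so y22 = False.
The clause (¬y32) is unit, so y32 = False.
The clause (¬y42) is unit, so y42 = False.
Try y21 = True.
The clause (¬y31) is unit, so y31 = False.
The clause (y33) is unit, so y33 = True.
The clause (¬y41) is unit, so y41 = False.
The clause (y43) is unit, so y43 = True.
Now (¬y43) is unsatisfied and unit — conflict.
That branch fails; take y21 = False instead.
The clause (y23) is unit, so y23 = True.
The clause (¬y13) is unit, so y13 = False.
The clause (¬y33) is unit, so y33 = False.
The clause (y31) is unit, so y31 = True.
The clause (¬y41) is unit, so y41 = False.
The clause (y43) is unit, so y43 = True.
Now (¬y43) is unsatisfied and unit — conflict.
Neither y21 = True nor y21 = False works.
That branch fails; take y12 = False instead.
The clause (y13) is unit, so y13 = True.
The clause (¬y23) is unit, so y23 = False.
The clause (¬y33) is unit, so y33 = False.
The clause (¬y43) is unit, so y43 = False.
Try y21 = True.
The clause (¬y31) is unit, so y31 = False.
The clause (y32) is unit, so y32 = True.
The clause (¬y41) is unit, so y41 = False.
The clause (y42) is unit, so y42 = True.
Now (¬y42) is unsatisfied and unit — conflict.
That branch fails; take y21 = False instead.
The clause (y22) is unit, so y22 = True.
The clause (¬y32) is unit, so y32 = False.
The clause (y31) is unit, so y31 = True.
The clause (¬y41) is unit, so y41 = False.
The clause (y42) is unit, so y42 = True.
Now (¬y42) is unsatisfied and unit — conflict.
Neither y21 = True nor y21 = False works.
Neither y12 = True nor y12 = False works.
That branch fails; take y11 = True instead.
The clause (¬y21) is unit, so y21 = False.
The clause (¬y31) is unit, so y31 = False.
The clause (¬y41) is unit, so y41 = False.
Try y22 = True.
The clause (¬y12) is unit, so y12 = False.
The clause (¬y32) is unit, so y32 = False.
The clause (y33) is unit, so y33 = True.
The clause (¬y42) is unit, so y42 = False.
The clause (y43) is unit, so y43 = True.
Now (¬y43) is unsatisfied and unit — conflict.
That branch fails; take y22 = False instead.
The clause (y23) is unit, so y23 = True.
The clause (¬y13) is unit, so y13 = False.
The clause (¬y33) is unit, so y33 = False.
The clause (y32) is unit, so y32 = True.
The clause (¬y12) is unit, so y12 = False.
The clause (¬y42) is unit, so y42 = False.
The clause (y43) is unit, so y43 = True.
Now (¬y43) is unsatisfied and unit — conflict.
Neither y22 = True nor y22 = False works.
Neither y11 = True nor y11 = False works.

UNSATISFIABLE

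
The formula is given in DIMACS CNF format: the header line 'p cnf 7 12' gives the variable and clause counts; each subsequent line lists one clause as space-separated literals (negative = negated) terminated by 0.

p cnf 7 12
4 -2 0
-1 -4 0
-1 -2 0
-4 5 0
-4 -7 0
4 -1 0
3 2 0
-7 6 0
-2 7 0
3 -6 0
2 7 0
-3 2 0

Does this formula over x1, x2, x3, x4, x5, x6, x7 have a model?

Try x4 = True.
From the singleton clause (¬x1), x1 = False.
From the singleton clause (x5), x5 = True.
From the singleton clause (¬x7), x7 = False.
From the singleton clause (¬x2), x2 = False.
Now (x2) is unsatisfied and unit — conflict.
So x4 must be the other value — set x4 = False.
From the singleton clause (¬x2), x2 = False.
From the singleton clause (¬x1), x1 = False.
From the singleton clause (x3), x3 = True.
Now (¬x3) is unsatisfied and unit — conflict.
Either choice for x4 ends in contradiction.
No assignment satisfies every clause.

No, unsatisfiable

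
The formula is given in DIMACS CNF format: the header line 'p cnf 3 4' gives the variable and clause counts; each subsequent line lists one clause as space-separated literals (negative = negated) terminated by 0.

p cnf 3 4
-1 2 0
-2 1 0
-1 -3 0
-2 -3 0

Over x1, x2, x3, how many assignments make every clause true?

3

There are 2^3 = 8 truth assignments over (x1, x2, x3).
Split on x3. With x3 = True, the clauses containing x3 are satisfied and ¬x3 drops from the rest; 1 of the 2^2 = 4 assignments to the other variables satisfy what remains.
With x3 = False, by the same count on the reduced clause set, 2 assignments work.
(One model: x1=F, x2=F, x3=F.)
Total: 1 + 2 = 3.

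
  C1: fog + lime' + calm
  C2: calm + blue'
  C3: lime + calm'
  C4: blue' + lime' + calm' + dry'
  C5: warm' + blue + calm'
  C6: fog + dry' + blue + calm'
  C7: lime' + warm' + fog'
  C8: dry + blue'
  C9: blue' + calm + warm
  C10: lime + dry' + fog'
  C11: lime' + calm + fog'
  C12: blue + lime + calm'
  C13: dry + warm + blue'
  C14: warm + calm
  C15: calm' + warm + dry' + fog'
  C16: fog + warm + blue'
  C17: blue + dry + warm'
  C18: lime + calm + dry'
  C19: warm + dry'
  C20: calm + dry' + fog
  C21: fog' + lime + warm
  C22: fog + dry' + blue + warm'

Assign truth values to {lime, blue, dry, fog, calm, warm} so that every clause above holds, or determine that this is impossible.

lime ↦ 1; blue ↦ 0; dry ↦ 0; fog ↦ 1; calm ↦ 1; warm ↦ 0

Branch on calm: set calm = 1.
The clause (lime) is unit, so lime = 1.
Branch on blue: set blue = 0.
The clause (warm') is unit, so warm = 0.
The clause (dry') is unit, so dry = 0.
All clauses hold; fog can take either value.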